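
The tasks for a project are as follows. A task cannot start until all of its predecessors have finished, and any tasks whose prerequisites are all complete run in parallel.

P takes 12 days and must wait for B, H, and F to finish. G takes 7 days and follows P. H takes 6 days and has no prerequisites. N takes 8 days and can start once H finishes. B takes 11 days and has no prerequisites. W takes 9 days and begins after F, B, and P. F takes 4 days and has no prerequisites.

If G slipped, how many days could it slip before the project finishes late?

2

B→P→W = 11+12+9 = 32 sets the makespan at 32 days.
The longest chain containing G totals 30 days.
Slack of G = 25 − 23 = 2 days.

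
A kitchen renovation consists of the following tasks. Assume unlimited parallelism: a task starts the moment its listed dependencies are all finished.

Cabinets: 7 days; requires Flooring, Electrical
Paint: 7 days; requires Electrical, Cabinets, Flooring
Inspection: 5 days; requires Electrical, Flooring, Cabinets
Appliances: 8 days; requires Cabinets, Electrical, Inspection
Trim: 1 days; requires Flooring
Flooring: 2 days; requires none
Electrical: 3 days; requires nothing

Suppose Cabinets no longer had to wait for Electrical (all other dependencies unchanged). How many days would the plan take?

With the dependency in place, Electrical→Cabinets→Inspection→Appliances = 3+7+5+8 = 23 sets the finish at 23 days.
Without Electrical→Cabinets, Cabinets's earliest start moves from 3 to 2.
After: Flooring→Cabinets→Inspection→Appliances = 2+7+5+8 = 22 → 22 days.

22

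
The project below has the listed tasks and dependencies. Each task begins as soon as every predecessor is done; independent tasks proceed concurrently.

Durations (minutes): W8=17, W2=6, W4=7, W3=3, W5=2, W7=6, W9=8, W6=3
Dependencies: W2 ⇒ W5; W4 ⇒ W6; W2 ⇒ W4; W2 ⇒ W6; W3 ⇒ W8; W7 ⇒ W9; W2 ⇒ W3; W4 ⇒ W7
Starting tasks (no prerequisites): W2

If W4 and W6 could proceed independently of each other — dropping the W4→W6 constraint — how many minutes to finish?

With the dependency in place, W2→W4→W7→W9 = 6+7+6+8 = 27 sets the finish at 27 minutes.
Without W4→W6, W6's earliest start moves from 13 to 6.
The longest chain is now W2→W4→W7→W9 = 6+7+6+8 = 27, so the job takes 27 minutes.

27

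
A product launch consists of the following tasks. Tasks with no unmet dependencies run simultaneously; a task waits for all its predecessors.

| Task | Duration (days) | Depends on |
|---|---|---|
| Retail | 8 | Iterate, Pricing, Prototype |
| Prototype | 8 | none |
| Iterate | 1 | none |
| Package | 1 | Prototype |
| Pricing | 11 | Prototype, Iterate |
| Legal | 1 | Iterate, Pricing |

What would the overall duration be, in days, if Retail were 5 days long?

24

Baseline: Prototype→Pricing→Retail = 8+11+8 = 27 → 27 days.
Since Retail is critical, the -3 change carries straight to that chain (now 24 days).
The critical path is still Prototype→Pricing→Retail; finish is now 24 days.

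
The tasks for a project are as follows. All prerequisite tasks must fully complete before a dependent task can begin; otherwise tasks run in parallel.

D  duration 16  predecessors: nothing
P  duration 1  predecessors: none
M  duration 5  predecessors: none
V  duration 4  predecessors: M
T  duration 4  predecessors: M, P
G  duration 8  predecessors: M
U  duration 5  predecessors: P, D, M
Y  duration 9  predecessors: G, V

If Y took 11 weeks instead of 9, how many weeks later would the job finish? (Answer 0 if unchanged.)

2

As given, the longest chain is M→G→Y = 5+8+9 = 22, so the finish is 22 weeks.
Y is on the critical path; changing it to 11 makes that path 24 weeks.
No other chain overtakes it, so the finish is 24 weeks.
Change in finish: 24 − 22 = +2 weeks.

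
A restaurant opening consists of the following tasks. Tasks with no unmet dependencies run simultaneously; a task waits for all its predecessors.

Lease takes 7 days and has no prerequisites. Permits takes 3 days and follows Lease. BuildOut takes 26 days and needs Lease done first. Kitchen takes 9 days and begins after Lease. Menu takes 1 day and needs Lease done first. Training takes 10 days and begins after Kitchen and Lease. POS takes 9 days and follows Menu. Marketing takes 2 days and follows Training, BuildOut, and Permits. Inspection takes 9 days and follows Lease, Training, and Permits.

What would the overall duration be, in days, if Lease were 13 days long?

41

Baseline: Lease→BuildOut→Marketing = 7+26+2 = 35 → 35 days.
Lease is on the critical path; changing it to 13 makes that path 41 days.
The critical path is still Lease→BuildOut→Marketing; finish is now 41 days.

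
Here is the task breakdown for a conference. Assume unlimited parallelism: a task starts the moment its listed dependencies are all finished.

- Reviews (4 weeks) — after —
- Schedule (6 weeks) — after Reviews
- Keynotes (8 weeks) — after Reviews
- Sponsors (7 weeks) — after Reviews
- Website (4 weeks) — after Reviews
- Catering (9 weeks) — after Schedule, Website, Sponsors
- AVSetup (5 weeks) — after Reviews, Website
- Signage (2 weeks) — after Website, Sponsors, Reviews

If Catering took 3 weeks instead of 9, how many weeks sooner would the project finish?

Baseline: Reviews→Sponsors→Catering = 4+7+9 = 20 → 20 weeks.
Since Catering is critical, the -6 change carries straight to that chain (now 14 weeks).
That remains the longest chain; total 14 weeks.
Change in finish: 14 − 20 = -6 weeks.

6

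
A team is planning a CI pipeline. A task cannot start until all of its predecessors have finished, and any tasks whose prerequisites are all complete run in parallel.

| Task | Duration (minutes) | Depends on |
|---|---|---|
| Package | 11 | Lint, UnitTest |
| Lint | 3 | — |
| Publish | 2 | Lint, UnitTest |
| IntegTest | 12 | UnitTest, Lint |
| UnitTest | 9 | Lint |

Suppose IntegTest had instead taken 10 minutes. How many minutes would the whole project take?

Baseline: Lint→UnitTest→IntegTest = 3+9+12 = 24 → 24 minutes.
Since IntegTest is critical, the -2 change carries straight to that chain (now 22 minutes).
New critical path: Lint→UnitTest→Package = 3+9+11 = 23 ⇒ 23 minutes.

23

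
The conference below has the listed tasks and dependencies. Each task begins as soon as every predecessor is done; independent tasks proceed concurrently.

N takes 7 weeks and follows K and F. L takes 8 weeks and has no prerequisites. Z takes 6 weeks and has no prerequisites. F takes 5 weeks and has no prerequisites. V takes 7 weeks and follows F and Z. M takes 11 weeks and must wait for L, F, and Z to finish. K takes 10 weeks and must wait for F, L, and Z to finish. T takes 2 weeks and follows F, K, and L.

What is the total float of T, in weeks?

5

L→K→N = 8+10+7 = 25 sets the makespan at 25 weeks.
The longest chain containing T totals 20 weeks.
Float = 25 − 20 = 5.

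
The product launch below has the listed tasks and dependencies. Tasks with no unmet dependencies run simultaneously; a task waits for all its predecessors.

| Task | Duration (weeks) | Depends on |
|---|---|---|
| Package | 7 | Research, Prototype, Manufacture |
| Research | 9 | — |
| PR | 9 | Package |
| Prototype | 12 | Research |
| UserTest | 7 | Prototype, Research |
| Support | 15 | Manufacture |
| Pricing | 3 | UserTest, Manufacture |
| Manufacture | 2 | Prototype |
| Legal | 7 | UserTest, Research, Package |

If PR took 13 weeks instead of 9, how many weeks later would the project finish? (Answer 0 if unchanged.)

4

Actual critical path: Research→Prototype→Manufacture→Package→PR = 9+12+2+7+9 = 39 ⇒ 39 weeks.
Since PR is critical, the +4 change carries straight to that chain (now 43 weeks).
That remains the longest chain; total 43 weeks.
Change in finish: 43 − 39 = +4 weeks.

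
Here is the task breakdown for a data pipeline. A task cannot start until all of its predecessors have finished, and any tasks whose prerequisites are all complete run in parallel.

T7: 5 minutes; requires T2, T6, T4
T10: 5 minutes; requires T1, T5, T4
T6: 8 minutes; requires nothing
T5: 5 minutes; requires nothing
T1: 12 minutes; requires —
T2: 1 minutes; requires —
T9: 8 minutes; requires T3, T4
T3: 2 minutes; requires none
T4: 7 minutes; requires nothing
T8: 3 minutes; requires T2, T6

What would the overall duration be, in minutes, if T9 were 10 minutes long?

Baseline: T1→T10 = 12+5 = 17 → 17 minutes.
T9 is off the critical path — its longest chain is 15 minutes, giving 2 of slack.
That remains the longest chain; total 17 minutes.

17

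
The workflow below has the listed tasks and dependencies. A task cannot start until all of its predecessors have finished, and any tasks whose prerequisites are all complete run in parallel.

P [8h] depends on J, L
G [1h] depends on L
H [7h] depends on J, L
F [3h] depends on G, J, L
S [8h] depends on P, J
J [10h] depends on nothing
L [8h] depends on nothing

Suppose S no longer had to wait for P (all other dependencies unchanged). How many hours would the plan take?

With the dependency in place, J→P→S = 10+8+8 = 26 sets the finish at 26 hours.
Without P→S, S's earliest start moves from 18 to 10.
After: J→P = 10+8 = 18 → 18 hours.

18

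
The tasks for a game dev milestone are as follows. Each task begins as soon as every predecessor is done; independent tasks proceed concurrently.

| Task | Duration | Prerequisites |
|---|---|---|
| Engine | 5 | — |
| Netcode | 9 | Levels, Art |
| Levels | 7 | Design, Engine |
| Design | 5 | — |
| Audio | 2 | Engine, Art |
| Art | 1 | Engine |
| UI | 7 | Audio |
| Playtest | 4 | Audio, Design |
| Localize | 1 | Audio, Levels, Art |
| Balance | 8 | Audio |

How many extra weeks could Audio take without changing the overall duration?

Critical path: Design→Levels→Netcode = 5+7+9 = 21, so the finish is 21 weeks.
Longest path through Audio: 16 weeks (earliest finish 8, latest finish 13).
So Audio can slip 13 − 8 = 5 weeks.

5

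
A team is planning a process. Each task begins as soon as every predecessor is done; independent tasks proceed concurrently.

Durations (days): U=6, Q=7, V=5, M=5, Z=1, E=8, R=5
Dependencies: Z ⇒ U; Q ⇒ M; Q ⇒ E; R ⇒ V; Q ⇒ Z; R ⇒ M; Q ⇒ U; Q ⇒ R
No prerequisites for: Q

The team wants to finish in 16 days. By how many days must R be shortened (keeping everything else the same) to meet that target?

1

Current finish: 17 days; target: 16.
R is on every critical path, so each day cut from R cuts the finish by one (this holds down to a finish of 15).
Need 17 − 16 = 1 day off R → R becomes 4 days, finish becomes 16.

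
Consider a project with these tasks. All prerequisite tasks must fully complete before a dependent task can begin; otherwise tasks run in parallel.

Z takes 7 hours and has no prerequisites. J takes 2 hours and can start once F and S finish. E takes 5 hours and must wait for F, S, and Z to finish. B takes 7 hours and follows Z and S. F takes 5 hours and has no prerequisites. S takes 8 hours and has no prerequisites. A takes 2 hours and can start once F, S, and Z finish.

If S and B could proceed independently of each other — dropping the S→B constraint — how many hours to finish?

Before: longest chain S→B = 8+7 = 15, finish 15.
Without S→B, B's earliest start moves from 8 to 7.
The longest chain is now Z→B = 7+7 = 14, so the plan takes 14 hours.

14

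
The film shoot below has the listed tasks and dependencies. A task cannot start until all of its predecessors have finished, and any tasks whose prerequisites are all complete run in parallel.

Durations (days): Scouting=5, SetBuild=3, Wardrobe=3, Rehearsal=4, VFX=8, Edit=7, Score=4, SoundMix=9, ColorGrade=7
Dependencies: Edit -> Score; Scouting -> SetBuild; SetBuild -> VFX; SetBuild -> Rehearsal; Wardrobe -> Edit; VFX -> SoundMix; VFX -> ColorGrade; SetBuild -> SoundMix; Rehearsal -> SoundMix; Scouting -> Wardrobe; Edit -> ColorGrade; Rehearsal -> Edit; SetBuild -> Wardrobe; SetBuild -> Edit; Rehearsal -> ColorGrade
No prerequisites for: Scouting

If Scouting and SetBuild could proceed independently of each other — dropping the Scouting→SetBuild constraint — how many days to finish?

22

Original critical path: Scouting→SetBuild→Rehearsal→Edit→ColorGrade = 5+3+4+7+7 = 26 ⇒ 26 days.
Without Scouting→SetBuild, SetBuild's earliest start moves from 5 to 0.
The longest chain is now Scouting→Wardrobe→Edit→ColorGrade = 5+3+7+7 = 22, so the schedule takes 22 days.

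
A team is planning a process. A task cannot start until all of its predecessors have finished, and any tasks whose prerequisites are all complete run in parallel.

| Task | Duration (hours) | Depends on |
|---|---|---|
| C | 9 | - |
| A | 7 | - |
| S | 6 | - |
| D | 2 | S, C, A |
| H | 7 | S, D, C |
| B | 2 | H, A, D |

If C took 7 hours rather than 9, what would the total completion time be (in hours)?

As given, the longest chain is C→D→H→B = 9+2+7+2 = 20, so the finish is 20 hours.
Since C is critical, the -2 change carries straight to that chain (now 18 hours).
No other chain overtakes it, so the finish is 18 hours.

18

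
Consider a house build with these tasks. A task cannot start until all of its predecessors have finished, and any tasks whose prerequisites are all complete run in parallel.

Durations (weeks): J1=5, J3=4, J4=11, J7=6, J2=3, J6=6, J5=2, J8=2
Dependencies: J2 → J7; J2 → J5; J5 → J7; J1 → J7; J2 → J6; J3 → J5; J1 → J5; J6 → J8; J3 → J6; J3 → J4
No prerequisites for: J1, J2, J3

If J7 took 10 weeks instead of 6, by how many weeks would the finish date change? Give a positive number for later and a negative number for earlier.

2

The binding path is J3→J4 = 4+11 = 15; finish at 15 weeks.
The longest path through J7 is only 13 weeks, so J7 has float 2.
New critical path: J1→J5→J7 = 5+2+10 = 17 ⇒ 17 weeks.
Change in finish: 17 − 15 = +2 weeks.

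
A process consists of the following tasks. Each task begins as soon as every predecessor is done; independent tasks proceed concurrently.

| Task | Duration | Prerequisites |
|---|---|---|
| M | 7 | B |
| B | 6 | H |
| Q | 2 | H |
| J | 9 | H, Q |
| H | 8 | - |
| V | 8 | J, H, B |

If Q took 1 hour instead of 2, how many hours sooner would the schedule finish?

Baseline: H→Q→J→V = 8+2+9+8 = 27 → 27 hours.
Q lies on that path, so at 1 hour the path becomes 26 hours.
That remains the longest chain; total 26 hours.
Change in finish: 26 − 27 = -1 hours.

1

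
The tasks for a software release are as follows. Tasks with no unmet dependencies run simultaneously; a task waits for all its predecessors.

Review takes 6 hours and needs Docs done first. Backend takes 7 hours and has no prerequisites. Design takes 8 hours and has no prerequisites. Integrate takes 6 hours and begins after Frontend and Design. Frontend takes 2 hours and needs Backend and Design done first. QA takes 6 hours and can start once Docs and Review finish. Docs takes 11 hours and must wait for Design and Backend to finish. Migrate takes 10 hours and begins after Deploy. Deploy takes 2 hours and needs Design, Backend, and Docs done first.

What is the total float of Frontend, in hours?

Design→Docs→Review→QA = 8+11+6+6 = 31 sets the makespan at 31 hours.
Frontend finishes as early as 10 and must finish by 25.
Slack of Frontend = 23 − 8 = 15 hours.

15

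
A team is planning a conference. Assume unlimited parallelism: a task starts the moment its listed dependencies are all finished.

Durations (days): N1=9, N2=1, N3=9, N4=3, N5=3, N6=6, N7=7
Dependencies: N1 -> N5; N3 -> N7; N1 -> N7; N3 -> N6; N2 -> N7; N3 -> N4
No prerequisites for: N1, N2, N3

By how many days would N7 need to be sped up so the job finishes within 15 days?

1

Current finish: 16 days; target: 15.
N7 is on every critical path, so each day cut from N7 cuts the finish by one (this holds down to a finish of 15).
Need 16 − 15 = 1 day off N7 → N7 becomes 6 days, finish becomes 15.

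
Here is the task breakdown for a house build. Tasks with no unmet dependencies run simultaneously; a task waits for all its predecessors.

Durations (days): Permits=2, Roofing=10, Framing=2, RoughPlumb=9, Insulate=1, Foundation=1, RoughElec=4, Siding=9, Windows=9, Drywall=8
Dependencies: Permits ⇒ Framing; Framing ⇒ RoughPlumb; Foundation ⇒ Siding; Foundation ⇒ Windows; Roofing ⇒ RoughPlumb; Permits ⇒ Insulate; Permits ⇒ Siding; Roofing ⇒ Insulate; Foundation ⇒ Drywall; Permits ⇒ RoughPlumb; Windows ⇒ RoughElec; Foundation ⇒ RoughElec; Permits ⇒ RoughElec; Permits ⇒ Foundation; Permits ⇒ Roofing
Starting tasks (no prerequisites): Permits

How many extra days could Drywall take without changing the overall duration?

10

The longest chain is Permits→Roofing→RoughPlumb = 2+10+9 = 21; overall finish 21 days.
Longest path through Drywall: 11 days (earliest finish 11, latest finish 21).
Float = 21 − 11 = 10.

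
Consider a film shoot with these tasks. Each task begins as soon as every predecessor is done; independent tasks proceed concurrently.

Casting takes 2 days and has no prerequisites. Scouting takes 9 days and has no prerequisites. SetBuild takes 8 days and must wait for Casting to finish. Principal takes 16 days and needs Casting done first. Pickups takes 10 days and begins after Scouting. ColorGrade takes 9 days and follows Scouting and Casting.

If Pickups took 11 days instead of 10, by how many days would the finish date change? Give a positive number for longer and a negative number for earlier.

Critical path before the change: Scouting→Pickups = 9+10 = 19 giving 19 days.
Since Pickups is critical, the +1 change carries straight to that chain (now 20 days).
That remains the longest chain; total 20 days.
Change in finish: 20 − 19 = +1 days.

1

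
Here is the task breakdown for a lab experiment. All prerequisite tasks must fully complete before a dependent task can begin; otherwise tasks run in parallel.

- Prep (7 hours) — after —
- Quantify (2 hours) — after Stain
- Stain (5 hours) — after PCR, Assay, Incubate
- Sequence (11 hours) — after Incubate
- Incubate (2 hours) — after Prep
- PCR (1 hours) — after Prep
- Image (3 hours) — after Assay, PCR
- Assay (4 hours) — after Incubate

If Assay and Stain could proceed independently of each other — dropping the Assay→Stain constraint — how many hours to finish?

With the dependency in place, Prep→Incubate→Sequence = 7+2+11 = 20 sets the finish at 20 hours.
Without Assay→Stain, Stain's earliest start moves from 13 to 9.
New critical path: Prep→Incubate→Sequence = 7+2+11 = 20 ⇒ 20 hours.

20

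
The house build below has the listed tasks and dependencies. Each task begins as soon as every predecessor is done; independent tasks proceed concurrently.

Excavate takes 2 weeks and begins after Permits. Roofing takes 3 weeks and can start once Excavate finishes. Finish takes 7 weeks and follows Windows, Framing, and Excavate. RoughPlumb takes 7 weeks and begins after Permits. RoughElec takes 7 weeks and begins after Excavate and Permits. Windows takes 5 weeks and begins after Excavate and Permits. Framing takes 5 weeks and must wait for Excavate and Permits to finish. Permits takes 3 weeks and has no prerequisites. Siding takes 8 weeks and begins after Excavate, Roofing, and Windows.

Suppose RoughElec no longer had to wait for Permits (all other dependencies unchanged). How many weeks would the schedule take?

18

With the dependency in place, Permits→Excavate→Windows→Siding = 3+2+5+8 = 18 sets the finish at 18 weeks.
Dropping Permits→RoughElec doesn't change RoughElec's earliest start (5); another predecessor still binds.
The longest chain is now Permits→Excavate→Windows→Siding = 3+2+5+8 = 18, so the schedule takes 18 weeks.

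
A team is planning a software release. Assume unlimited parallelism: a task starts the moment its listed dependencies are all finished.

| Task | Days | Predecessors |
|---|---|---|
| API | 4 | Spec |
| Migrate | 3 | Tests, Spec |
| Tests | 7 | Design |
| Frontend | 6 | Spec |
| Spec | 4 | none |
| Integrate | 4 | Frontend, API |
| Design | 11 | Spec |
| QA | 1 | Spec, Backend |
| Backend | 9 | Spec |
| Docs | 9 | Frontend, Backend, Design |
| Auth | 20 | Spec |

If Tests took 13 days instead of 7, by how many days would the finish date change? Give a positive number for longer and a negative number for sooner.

Critical path before the change: Spec→Design→Tests→Migrate = 4+11+7+3 = 25 giving 25 days.
Since Tests is critical, the +6 change carries straight to that chain (now 31 days).
That remains the longest chain; total 31 days.
Change in finish: 31 − 25 = +6 days.

6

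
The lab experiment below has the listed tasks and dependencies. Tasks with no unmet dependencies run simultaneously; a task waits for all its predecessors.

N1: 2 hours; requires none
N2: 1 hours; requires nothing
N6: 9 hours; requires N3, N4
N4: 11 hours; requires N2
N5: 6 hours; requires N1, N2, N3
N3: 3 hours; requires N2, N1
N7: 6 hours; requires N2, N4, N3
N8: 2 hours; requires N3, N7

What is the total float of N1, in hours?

N2→N4→N6 = 1+11+9 = 21 sets the makespan at 21 hours.
The longest chain containing N1 totals 14 hours.
Float = 21 − 14 = 7.

7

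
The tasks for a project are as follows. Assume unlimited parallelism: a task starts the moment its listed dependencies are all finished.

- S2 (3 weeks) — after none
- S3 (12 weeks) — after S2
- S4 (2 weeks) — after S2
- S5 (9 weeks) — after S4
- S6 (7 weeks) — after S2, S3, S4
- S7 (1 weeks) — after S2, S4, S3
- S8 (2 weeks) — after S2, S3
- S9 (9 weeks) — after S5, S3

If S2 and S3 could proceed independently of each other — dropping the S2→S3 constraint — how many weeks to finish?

Before: longest chain S2→S3→S9 = 3+12+9 = 24, finish 24.
Without S2→S3, S3's earliest start moves from 3 to 0.
The longest chain is now S2→S4→S5→S9 = 3+2+9+9 = 23, so the job takes 23 weeks.

23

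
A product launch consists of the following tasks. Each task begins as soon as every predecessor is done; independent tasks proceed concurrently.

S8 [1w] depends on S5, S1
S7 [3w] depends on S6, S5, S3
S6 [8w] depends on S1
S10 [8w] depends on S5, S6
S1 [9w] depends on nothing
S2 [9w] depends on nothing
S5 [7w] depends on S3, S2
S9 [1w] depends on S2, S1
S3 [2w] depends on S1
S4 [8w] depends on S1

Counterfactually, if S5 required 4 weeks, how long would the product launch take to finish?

25

Actual critical path: S1→S3→S5→S10 = 9+2+7+8 = 26 ⇒ 26 weeks.
S5 is on the critical path; changing it to 4 makes that path 23 weeks.
Now S1→S6→S10 = 9+8+8 = 25 is longest, so the finish becomes 25 weeks.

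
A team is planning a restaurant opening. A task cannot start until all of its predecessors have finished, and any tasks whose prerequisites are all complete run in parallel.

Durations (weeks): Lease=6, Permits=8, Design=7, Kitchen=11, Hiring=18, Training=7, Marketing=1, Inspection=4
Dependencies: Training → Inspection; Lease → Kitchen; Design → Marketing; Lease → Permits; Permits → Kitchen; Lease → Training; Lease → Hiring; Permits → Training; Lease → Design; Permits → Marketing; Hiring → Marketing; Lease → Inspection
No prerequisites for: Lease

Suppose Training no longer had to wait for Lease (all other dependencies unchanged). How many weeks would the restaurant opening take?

25

Original critical path: Lease→Permits→Kitchen = 6+8+11 = 25 ⇒ 25 weeks.
Dropping Lease→Training doesn't change Training's earliest start (14); another predecessor still binds.
After: Lease→Permits→Kitchen = 6+8+11 = 25 → 25 weeks.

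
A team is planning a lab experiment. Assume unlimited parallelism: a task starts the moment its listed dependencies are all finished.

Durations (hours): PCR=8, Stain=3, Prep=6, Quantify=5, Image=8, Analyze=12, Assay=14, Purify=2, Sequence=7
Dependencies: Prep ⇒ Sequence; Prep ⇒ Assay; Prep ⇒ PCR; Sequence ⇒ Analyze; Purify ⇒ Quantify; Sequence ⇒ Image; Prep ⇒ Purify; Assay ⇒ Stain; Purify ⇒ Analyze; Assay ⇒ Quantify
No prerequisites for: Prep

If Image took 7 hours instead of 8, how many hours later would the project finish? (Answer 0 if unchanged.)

0

The binding path is Prep→Sequence→Analyze = 6+7+12 = 25; finish at 25 hours.
The longest path through Image is only 21 hours, so Image has float 4.
No other chain overtakes it, so the finish is 25 hours.
Change in finish: 25 − 25 = +0 hours.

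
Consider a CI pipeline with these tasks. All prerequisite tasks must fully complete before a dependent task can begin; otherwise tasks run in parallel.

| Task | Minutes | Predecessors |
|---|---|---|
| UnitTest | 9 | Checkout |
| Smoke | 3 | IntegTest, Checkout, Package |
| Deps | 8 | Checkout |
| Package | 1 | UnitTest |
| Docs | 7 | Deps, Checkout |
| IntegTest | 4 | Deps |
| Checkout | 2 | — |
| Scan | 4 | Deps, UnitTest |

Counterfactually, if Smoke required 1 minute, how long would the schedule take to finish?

17

Critical path before the change: Checkout→Deps→IntegTest→Smoke = 2+8+4+3 = 17 giving 17 minutes.
Smoke is on the critical path; changing it to 1 makes that path 15 minutes.
Now Checkout→Deps→Docs = 2+8+7 = 17 is longest, so the finish becomes 17 minutes.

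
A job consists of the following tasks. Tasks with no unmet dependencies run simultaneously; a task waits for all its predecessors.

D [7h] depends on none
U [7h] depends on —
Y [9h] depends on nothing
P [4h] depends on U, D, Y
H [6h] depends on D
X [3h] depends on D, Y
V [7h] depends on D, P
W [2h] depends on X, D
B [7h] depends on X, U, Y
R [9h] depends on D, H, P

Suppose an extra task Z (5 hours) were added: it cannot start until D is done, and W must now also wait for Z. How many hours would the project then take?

Originally the project takes 22 hours.
With Z inserted, W now waits for max(X, D, Z).
New critical path: D→H→R = 7+6+9 = 22 ⇒ 22 hours.

22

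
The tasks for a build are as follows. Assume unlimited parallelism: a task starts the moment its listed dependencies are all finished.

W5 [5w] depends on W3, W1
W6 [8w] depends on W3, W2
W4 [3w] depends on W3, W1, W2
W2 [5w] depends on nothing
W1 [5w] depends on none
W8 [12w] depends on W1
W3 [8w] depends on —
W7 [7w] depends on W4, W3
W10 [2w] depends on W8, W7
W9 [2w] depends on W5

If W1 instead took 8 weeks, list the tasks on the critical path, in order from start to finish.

The binding path is W3→W4→W7→W10 = 8+3+7+2 = 20; finish at 20 weeks.
W1 is off the critical path — its longest chain is 19 weeks, giving 1 of slack.
The binding chain switches to W1→W8→W10 = 8+12+2 = 22; finish 22 weeks.

W1, W8, W10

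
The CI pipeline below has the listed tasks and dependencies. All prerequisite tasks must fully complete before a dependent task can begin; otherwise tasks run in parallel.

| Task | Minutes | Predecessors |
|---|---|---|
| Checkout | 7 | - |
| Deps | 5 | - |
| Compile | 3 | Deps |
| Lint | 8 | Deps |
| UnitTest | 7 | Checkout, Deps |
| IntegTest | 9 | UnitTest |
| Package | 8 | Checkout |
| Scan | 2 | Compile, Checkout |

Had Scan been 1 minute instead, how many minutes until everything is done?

Actual critical path: Checkout→UnitTest→IntegTest = 7+7+9 = 23 ⇒ 23 minutes.
Scan has 13 minutes of float (longest path through it is 10).
The critical path is still Checkout→UnitTest→IntegTest; finish is now 23 minutes.

23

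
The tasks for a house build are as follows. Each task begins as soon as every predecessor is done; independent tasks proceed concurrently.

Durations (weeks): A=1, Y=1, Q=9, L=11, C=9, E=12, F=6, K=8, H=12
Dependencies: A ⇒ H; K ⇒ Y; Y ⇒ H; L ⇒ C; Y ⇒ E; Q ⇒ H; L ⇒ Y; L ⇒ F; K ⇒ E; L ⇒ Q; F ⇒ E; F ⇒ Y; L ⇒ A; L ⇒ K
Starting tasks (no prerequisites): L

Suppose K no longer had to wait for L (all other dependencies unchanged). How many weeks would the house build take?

32

Before: longest chain L→K→Y→H = 11+8+1+12 = 32, finish 32.
Without L→K, K's earliest start moves from 11 to 0.
New critical path: L→Q→H = 11+9+12 = 32 ⇒ 32 weeks.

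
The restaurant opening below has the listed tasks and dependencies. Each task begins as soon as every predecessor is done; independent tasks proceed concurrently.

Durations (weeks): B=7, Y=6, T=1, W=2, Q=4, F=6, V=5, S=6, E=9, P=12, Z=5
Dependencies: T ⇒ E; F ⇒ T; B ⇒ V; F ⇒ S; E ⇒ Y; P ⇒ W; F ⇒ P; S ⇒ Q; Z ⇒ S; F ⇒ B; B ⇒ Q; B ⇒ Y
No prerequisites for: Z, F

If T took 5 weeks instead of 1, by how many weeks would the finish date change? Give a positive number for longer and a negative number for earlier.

The binding path is F→T→E→Y = 6+1+9+6 = 22; finish at 22 weeks.
T lies on that path, so at 5 weeks the path becomes 26 weeks.
No other chain overtakes it, so the finish is 26 weeks.
Change in finish: 26 − 22 = +4 weeks.

4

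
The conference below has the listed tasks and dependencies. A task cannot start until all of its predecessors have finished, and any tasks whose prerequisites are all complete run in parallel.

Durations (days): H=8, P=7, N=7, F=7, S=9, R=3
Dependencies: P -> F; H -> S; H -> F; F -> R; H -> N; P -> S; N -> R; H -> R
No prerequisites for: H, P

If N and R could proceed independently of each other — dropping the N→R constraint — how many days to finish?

With the dependency in place, H→N→R = 8+7+3 = 18 sets the finish at 18 days.
Dropping N→R doesn't change R's earliest start (15); another predecessor still binds.
After: H→F→R = 8+7+3 = 18 → 18 days.

18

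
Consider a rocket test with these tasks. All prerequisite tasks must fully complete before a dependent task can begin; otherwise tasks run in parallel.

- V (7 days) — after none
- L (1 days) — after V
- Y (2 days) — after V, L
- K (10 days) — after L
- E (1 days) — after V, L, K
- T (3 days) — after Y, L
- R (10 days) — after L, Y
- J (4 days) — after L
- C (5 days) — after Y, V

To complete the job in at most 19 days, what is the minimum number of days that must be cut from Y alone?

1

Current finish: 20 days; target: 19.
Y is on every critical path, so each day cut from Y cuts the finish by one (this holds down to a finish of 19).
Need 20 − 19 = 1 day off Y → Y becomes 1 day, finish becomes 19.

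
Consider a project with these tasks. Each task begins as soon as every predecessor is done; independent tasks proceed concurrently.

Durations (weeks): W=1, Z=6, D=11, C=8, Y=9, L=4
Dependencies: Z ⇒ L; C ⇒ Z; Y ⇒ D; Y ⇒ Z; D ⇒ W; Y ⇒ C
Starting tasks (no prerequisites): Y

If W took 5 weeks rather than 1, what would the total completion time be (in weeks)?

27

Critical path before the change: Y→C→Z→L = 9+8+6+4 = 27 giving 27 weeks.
The longest path through W is only 21 weeks, so W has float 6.
That remains the longest chain; total 27 weeks.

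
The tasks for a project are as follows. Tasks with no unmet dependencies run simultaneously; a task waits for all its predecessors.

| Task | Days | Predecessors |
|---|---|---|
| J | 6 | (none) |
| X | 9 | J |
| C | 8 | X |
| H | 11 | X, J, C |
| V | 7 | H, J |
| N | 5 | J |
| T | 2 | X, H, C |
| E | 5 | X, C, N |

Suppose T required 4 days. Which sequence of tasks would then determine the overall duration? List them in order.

Critical path before the change: J→X→C→H→V = 6+9+8+11+7 = 41 giving 41 days.
T has 5 days of float (longest path through it is 36).
That remains the longest chain; total 41 days.

J, X, C, H, V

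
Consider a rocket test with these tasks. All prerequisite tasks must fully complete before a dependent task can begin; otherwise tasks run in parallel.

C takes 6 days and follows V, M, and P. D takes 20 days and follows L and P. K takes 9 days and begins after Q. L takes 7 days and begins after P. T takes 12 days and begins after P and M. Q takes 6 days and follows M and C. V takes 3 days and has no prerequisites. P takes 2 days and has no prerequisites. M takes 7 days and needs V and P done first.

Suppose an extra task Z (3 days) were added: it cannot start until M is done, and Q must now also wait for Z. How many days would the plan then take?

31

Originally the plan takes 31 days.
With Z inserted, Q now waits for max(M, C, Z).
New critical path: V→M→C→Q→K = 3+7+6+6+9 = 31 ⇒ 31 days.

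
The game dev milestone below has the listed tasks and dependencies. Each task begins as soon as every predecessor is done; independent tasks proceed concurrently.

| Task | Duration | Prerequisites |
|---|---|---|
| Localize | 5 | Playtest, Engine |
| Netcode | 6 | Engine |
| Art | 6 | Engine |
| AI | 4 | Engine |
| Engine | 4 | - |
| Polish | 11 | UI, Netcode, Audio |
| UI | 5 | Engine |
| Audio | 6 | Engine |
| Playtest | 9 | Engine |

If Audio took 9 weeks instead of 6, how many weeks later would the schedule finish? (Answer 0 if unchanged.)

Critical path before the change: Engine→Audio→Polish = 4+6+11 = 21 giving 21 weeks.
Audio lies on that path, so at 9 weeks the path becomes 24 weeks.
That remains the longest chain; total 24 weeks.
Change in finish: 24 − 21 = +3 weeks.

3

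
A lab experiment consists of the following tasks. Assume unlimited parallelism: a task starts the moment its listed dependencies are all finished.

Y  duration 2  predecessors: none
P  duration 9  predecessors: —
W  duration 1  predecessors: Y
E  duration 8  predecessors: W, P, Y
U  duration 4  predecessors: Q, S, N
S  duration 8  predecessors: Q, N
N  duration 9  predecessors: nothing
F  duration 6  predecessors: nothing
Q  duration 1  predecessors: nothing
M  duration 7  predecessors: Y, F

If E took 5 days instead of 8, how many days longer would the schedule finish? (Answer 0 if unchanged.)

0

Actual critical path: N→S→U = 9+8+4 = 21 ⇒ 21 days.
E is off the critical path — its longest chain is 17 days, giving 4 of slack.
That remains the longest chain; total 21 days.
Change in finish: 21 − 21 = +0 days.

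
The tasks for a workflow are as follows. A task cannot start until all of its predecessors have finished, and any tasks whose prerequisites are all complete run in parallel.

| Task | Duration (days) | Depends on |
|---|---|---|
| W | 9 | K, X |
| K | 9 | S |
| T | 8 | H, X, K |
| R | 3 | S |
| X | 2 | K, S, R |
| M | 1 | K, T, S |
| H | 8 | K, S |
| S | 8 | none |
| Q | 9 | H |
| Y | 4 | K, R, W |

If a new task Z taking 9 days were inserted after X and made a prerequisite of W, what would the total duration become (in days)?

41

Originally the job takes 34 days.
With Z inserted, W now waits for max(K, X, Z).
New critical path: S→K→X→Z→W→Y = 8+9+2+9+9+4 = 41 ⇒ 41 days.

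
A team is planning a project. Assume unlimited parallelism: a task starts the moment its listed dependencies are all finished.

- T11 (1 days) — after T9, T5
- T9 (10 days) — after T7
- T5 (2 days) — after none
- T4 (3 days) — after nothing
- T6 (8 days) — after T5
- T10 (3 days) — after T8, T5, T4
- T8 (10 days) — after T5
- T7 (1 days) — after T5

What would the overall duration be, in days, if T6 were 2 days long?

The binding path is T5→T8→T10 = 2+10+3 = 15; finish at 15 days.
T6 is off the critical path — its longest chain is 10 days, giving 5 of slack.
That remains the longest chain; total 15 days.

15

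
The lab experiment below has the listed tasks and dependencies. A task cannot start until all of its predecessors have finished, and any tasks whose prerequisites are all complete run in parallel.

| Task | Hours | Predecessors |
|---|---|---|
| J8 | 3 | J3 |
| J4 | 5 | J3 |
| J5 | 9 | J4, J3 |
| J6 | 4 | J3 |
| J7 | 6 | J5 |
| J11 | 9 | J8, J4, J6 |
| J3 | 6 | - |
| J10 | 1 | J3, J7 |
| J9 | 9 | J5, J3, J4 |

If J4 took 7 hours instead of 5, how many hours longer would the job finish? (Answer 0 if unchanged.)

2

As given, the longest chain is J3→J4→J5→J9 = 6+5+9+9 = 29, so the finish is 29 hours.
Since J4 is critical, the +2 change carries straight to that chain (now 31 hours).
The critical path is still J3→J4→J5→J9; finish is now 31 hours.
Change in finish: 31 − 29 = +2 hours.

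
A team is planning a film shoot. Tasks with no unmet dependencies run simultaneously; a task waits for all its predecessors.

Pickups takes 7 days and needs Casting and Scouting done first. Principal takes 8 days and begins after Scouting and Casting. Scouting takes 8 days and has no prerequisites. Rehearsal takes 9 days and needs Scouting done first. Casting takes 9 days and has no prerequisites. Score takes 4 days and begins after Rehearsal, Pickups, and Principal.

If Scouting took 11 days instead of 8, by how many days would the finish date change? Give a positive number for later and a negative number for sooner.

3

As given, the longest chain is Scouting→Rehearsal→Score = 8+9+4 = 21, so the finish is 21 days.
Since Scouting is critical, the +3 change carries straight to that chain (now 24 days).
The critical path is still Scouting→Rehearsal→Score; finish is now 24 days.
Change in finish: 24 − 21 = +3 days.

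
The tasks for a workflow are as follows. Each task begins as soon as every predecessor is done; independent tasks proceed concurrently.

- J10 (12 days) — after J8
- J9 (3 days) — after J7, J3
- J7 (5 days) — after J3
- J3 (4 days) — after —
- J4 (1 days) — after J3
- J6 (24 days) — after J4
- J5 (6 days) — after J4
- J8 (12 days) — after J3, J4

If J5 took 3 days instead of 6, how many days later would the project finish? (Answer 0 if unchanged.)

Baseline: J3→J4→J6 = 4+1+24 = 29 → 29 days.
J5 is off the critical path — its longest chain is 11 days, giving 18 of slack.
The critical path is still J3→J4→J6; finish is now 29 days.
Change in finish: 29 − 29 = +0 days.

0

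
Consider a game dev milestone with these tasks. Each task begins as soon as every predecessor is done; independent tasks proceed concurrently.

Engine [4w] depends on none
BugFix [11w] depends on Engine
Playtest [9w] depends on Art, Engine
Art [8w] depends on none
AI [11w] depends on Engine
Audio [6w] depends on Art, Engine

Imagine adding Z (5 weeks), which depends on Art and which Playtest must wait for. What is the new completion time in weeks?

22

Originally the project takes 17 weeks.
With Z inserted, Playtest now waits for max(Art, Engine, Z).
New critical path: Art→Z→Playtest = 8+5+9 = 22 ⇒ 22 weeks.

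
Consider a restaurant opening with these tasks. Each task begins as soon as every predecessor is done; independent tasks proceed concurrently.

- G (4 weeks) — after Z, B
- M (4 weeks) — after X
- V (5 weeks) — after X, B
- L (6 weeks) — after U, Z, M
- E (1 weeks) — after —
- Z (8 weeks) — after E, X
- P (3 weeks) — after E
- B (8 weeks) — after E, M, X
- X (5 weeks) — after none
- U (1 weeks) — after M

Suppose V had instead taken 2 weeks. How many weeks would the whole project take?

21

Actual critical path: X→M→B→V = 5+4+8+5 = 22 ⇒ 22 weeks.
V is on the critical path; changing it to 2 makes that path 19 weeks.
The binding chain switches to X→M→B→G = 5+4+8+4 = 21; finish 21 weeks.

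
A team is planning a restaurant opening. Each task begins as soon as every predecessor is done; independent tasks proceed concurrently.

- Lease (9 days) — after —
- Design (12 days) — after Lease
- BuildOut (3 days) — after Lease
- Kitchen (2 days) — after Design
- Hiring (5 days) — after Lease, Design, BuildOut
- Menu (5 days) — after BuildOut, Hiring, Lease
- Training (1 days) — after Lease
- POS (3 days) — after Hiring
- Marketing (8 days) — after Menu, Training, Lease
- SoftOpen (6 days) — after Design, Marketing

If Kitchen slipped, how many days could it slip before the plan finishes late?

The longest chain is Lease→Design→Hiring→Menu→Marketing→SoftOpen = 9+12+5+5+8+6 = 45; overall finish 45 days.
The longest chain containing Kitchen totals 23 days.
Float = 45 − 23 = 22.

22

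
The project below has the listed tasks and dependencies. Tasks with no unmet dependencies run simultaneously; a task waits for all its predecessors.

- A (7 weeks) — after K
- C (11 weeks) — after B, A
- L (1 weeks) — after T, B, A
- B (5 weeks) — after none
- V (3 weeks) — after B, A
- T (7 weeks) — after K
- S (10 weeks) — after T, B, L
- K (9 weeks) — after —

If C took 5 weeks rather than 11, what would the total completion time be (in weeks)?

As given, the longest chain is K→A→C = 9+7+11 = 27, so the finish is 27 weeks.
Since C is critical, the -6 change carries straight to that chain (now 21 weeks).
The binding chain switches to K→A→L→S = 9+7+1+10 = 27; finish 27 weeks.

27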